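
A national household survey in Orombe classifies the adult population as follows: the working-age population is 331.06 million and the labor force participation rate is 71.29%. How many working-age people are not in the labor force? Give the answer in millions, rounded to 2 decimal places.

Share not in the labor force = 1 − 0.7129 = 0.2871.
Not in labor force = 0.2871 × 331.06 ≈ 95.05 million.

About 95.05 million are not in the labor force.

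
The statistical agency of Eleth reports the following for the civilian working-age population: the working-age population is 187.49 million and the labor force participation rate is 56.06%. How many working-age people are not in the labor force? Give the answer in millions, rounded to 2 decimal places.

Share not in the labor force = 1 − 0.5606 = 0.4394.
Not in labor force = 0.4394 × 187.49 ≈ 82.38 million.

About 82.38 million are not in the labor force.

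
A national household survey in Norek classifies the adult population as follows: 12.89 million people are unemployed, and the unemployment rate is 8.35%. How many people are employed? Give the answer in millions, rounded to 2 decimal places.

About 141.48 million are employed.

Labor force = U / u = 12.89 / 0.0835 ≈ 154.37 million.
Employed = labor force − unemployed = 154.37 − 12.89 = 141.48 million.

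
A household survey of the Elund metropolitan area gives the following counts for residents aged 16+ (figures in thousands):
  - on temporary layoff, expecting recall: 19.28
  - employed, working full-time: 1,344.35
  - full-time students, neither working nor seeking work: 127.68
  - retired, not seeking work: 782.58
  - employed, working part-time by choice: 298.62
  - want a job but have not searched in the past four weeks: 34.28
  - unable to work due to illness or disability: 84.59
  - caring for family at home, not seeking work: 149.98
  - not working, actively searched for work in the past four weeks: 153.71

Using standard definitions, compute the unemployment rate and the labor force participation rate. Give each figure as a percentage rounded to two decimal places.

Unemployment rate ≈ 9.53%; labor force participation rate ≈ 60.63%.

Employed = 1,344.35 + 298.62 = 1,642.97 thousand.
Unemployed = 19.28 + 153.71 = 172.99 thousand (jobless and actively searching, or on temporary layoff).
Labor force = 1,642.97 + 172.99 = 1,815.96 thousand.
Not in labor force = 127.68 + 782.58 + 34.28 + 84.59 + 149.98 = 1,179.11 thousand (those not working and not actively searching are outside the labor force — including those who want a job but have given up searching).
Civilian working-age population = 1,815.96 + 1,179.11 = 2,995.07 thousand.
Unemployment rate = 172.99 / 1,815.96 = 9.53%.
Labor force participation rate = 1,815.96 / 2,995.07 = 60.63%.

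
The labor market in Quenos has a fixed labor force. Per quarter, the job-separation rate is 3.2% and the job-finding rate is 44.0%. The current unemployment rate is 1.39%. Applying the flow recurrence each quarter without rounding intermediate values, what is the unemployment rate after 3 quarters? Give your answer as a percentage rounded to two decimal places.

With a fixed labor force, u_{t+1} = u_t + s·(1−u_t) − f·u_t = u_t·(1−s−f) + s.
Here 1−s−f = 0.528 and s = 0.032.
u_1 = 0.013900 × 0.528 + 0.032 = 0.039339.
u_2 = 0.039339 × 0.528 + 0.032 = 0.052771.
u_3 = 0.052771 × 0.528 + 0.032 = 0.059863.

Unemployment rate after three quarters ≈ 5.99%.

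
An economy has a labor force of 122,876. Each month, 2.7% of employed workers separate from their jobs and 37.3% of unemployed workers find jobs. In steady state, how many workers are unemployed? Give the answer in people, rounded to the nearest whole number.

About 8,294 are unemployed in steady state.

Steady-state unemployment rate u* = s/(s+f) = 2.7/(2.7+37.3) = 0.067500.
Unemployed = u* × labor force = 0.067500 × 122,876 ≈ 8,294.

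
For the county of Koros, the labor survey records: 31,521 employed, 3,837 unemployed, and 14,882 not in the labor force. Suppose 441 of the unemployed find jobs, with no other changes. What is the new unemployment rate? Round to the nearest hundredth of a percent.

Initially, labor force = 31,521 + 3,837 = 35,358, so u = 3,837/35,358 = 10.85%.
After the change, unemployed falls and employed rises by 441; labor force unchanged → E = 31,962, U = 3,396, labor force = 35,358.
New unemployment rate = 3,396 / 35,358 = 9.60%.

New unemployment rate ≈ 9.60%.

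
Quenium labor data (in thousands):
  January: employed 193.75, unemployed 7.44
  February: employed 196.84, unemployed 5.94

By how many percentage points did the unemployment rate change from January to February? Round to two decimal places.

The unemployment rate changed by −0.77 percentage points.

January: labor force = 193.75 + 7.44 = 201.19; u = 7.44/201.19 = 3.70%.
February: labor force = 196.84 + 5.94 = 202.78; u = 5.94/202.78 = 2.93%.
Change = 2.93% − 3.70% = −0.77 pp.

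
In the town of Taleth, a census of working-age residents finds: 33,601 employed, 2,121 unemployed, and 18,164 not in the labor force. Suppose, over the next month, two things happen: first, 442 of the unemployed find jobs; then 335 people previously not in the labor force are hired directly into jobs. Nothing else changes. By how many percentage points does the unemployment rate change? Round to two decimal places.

Initially, labor force = 33,601 + 2,121 = 35,722, so u = 2,121/35,722 = 5.94%.
After the first change, unemployed falls and employed rises by 442; labor force unchanged → E = 34,043, U = 1,679, labor force = 35,722.
After the second change, employed and labor force both rise by 335; unemployed unchanged → E = 34,378, U = 1,679, labor force = 36,057.
New unemployment rate = 1,679 / 36,057 = 4.66%.
Change = 4.66% − 5.94% = −1.28 percentage points.

The unemployment rate changes by −1.28 percentage points.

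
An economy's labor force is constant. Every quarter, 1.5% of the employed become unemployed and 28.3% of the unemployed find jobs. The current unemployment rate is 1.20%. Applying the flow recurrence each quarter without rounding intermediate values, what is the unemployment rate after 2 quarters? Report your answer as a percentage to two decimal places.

Unemployment rate after two quarters ≈ 3.14%.

With a fixed labor force, u_{t+1} = u_t + s·(1−u_t) − f·u_t = u_t·(1−s−f) + s.
Here 1−s−f = 0.702 and s = 0.015.
u_1 = 0.012000 × 0.702 + 0.015 = 0.023424.
u_2 = 0.023424 × 0.702 + 0.015 = 0.031444.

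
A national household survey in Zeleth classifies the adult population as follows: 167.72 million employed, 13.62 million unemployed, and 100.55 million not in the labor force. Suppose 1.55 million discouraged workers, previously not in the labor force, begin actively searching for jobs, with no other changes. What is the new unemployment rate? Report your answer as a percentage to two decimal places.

New unemployment rate ≈ 8.29%.

Initially, labor force = 167.72 + 13.62 = 181.34 million, so u = 13.62/181.34 = 7.51%.
After the change, unemployed and labor force both rise by 1.55 → E = 167.72, U = 15.17, labor force = 182.89 million.
New unemployment rate = 15.17 / 182.89 = 8.29%.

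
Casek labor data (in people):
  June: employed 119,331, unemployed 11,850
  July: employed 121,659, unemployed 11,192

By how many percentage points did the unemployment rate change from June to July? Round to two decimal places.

June: labor force = 119,331 + 11,850 = 131,181; u = 11,850/131,181 = 9.03%.
July: labor force = 121,659 + 11,192 = 132,851; u = 11,192/132,851 = 8.42%.
Change = 8.42% − 9.03% = −0.61 pp.

The unemployment rate changed by −0.61 percentage points.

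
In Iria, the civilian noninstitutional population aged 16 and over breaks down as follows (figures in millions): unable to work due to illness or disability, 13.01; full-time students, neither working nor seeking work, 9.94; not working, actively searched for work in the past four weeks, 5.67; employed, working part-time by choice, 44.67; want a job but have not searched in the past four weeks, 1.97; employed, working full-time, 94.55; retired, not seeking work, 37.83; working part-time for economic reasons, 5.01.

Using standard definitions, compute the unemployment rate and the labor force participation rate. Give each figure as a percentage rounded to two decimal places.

Employed = 44.67 + 94.55 + 5.01 = 144.23 million (anyone who worked, including part-time for economic reasons, counts as employed).
Unemployed = 5.67 million.
Labor force = 144.23 + 5.67 = 149.90 million.
Not in labor force = 13.01 + 9.94 + 1.97 + 37.83 = 62.75 million (those not working and not actively searching are outside the labor force — including those who want a job but have given up searching).
Civilian working-age population = 149.90 + 62.75 = 212.65 million.
Unemployment rate = 5.67 / 149.90 = 3.78%.
Labor force participation rate = 149.90 / 212.65 = 70.49%.

Unemployment rate ≈ 3.78%; labor force participation rate ≈ 70.49%.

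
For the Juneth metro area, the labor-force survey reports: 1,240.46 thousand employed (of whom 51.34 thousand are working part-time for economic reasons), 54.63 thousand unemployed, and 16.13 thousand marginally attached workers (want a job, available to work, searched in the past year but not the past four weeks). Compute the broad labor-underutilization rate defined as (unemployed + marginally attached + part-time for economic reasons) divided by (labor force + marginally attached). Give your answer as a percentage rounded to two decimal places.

Labor force = 1,240.46 + 54.63 = 1,295.09 thousand.
Numerator = 54.63 + 16.13 + 51.34 = 122.10 thousand.
Denominator = 1,295.09 + 16.13 = 1,311.22 thousand.
Broad rate = 122.10 / 1,311.22 = 9.31%.

Broad underutilization rate ≈ 9.31%.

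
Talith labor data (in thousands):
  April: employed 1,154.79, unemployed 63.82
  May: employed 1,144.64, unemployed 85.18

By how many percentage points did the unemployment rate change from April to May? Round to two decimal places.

April: labor force = 1,154.79 + 63.82 = 1,218.61; u = 63.82/1,218.61 = 5.24%.
May: labor force = 1,144.64 + 85.18 = 1,229.82; u = 85.18/1,229.82 = 6.93%.
Change = 6.93% − 5.24% = +1.69 pp.

The unemployment rate changed by +1.69 percentage points.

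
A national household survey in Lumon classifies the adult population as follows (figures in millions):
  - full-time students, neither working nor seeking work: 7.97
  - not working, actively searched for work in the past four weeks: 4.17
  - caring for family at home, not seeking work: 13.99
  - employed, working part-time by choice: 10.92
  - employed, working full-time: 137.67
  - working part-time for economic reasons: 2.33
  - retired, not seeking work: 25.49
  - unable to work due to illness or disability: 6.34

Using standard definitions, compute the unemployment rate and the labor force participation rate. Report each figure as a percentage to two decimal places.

Employed = 10.92 + 137.67 + 2.33 = 150.92 million (anyone who worked, including part-time for economic reasons, counts as employed).
Unemployed = 4.17 million.
Labor force = 150.92 + 4.17 = 155.09 million.
Not in labor force = 7.97 + 13.99 + 25.49 + 6.34 = 53.79 million (those not working and not actively searching are outside the labor force).
Civilian working-age population = 155.09 + 53.79 = 208.88 million.
Unemployment rate = 4.17 / 155.09 = 2.69%.
Labor force participation rate = 155.09 / 208.88 = 74.25%.

Unemployment rate ≈ 2.69%; labor force participation rate ≈ 74.25%.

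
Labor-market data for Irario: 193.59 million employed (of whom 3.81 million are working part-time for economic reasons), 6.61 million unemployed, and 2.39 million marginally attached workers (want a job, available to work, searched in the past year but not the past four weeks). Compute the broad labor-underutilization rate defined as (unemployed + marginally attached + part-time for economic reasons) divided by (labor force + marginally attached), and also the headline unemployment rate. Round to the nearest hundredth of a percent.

Labor force = 193.59 + 6.61 = 200.20 million.
Numerator = 6.61 + 2.39 + 3.81 = 12.81 million.
Denominator = 200.20 + 2.39 = 202.59 million.
Broad rate = 12.81 / 202.59 = 6.32%.
Headline unemployment rate = 6.61 / 200.20 = 3.30%.

Broad underutilization rate ≈ 6.32%; headline unemployment rate ≈ 3.30%.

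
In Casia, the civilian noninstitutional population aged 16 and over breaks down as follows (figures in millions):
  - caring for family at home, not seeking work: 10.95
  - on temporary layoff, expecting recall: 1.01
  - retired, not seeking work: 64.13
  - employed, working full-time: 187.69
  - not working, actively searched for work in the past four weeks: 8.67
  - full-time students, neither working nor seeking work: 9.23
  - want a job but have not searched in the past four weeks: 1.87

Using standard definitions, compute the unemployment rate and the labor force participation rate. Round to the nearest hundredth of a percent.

Employed = 187.69 million.
Unemployed = 1.01 + 8.67 = 9.68 million (jobless and actively searching, or on temporary layoff).
Labor force = 187.69 + 9.68 = 197.37 million.
Not in labor force = 10.95 + 64.13 + 9.23 + 1.87 = 86.18 million (those not working and not actively searching are outside the labor force — including those who want a job but have given up searching).
Civilian working-age population = 197.37 + 86.18 = 283.55 million.
Unemployment rate = 9.68 / 197.37 = 4.90%.
Labor force participation rate = 197.37 / 283.55 = 69.61%.

Unemployment rate ≈ 4.90%; labor force participation rate ≈ 69.61%.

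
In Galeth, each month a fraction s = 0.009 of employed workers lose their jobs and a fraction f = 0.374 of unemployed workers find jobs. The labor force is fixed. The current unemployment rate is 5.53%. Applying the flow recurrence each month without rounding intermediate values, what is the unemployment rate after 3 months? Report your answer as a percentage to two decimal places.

Unemployment rate after three months ≈ 3.10%.

With a fixed labor force, u_{t+1} = u_t + s·(1−u_t) − f·u_t = u_t·(1−s−f) + s.
Here 1−s−f = 0.617 and s = 0.009.
u_1 = 0.055300 × 0.617 + 0.009 = 0.043120.
u_2 = 0.043120 × 0.617 + 0.009 = 0.035605.
u_3 = 0.035605 × 0.617 + 0.009 = 0.030968.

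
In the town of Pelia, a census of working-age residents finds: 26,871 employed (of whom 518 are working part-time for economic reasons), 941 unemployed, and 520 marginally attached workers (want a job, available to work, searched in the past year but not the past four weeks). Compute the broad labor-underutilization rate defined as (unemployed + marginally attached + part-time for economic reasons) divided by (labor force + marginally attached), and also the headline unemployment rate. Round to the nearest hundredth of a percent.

Broad underutilization rate ≈ 6.99%; headline unemployment rate ≈ 3.38%.

Labor force = 26,871 + 941 = 27,812.
Numerator = 941 + 520 + 518 = 1,979.
Denominator = 27,812 + 520 = 28,332.
Broad rate = 1,979 / 28,332 = 6.99%.
Headline unemployment rate = 941 / 27,812 = 3.38%.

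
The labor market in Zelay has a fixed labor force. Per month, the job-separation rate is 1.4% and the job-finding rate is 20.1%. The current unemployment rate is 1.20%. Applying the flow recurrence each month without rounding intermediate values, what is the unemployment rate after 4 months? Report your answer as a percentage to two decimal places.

Unemployment rate after four months ≈ 4.49%.

With a fixed labor force, u_{t+1} = u_t + s·(1−u_t) − f·u_t = u_t·(1−s−f) + s.
Here 1−s−f = 0.785 and s = 0.014.
u_1 = 0.012000 × 0.785 + 0.014 = 0.023420.
u_2 = 0.023420 × 0.785 + 0.014 = 0.032385.
u_3 = 0.032385 × 0.785 + 0.014 = 0.039422.
u_4 = 0.039422 × 0.785 + 0.014 = 0.044946.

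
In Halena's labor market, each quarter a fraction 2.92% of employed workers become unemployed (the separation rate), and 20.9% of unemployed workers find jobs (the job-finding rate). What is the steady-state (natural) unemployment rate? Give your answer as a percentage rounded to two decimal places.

At steady state the flows balance: s·E = f·U, so U/(E+U) = s/(s+f).
u* = 2.92 / (2.92 + 20.9) = 2.92 / 23.82 = 12.26%.

Steady-state unemployment rate ≈ 12.26%.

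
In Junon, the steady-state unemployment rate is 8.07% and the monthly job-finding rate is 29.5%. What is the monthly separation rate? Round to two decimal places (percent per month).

From u* = s/(s+f): s = u·f/(1−u).
s = 0.0807 × 29.5 / (1 − 0.0807) = 2.3807 / 0.9193 ≈ 2.59% per month.

Separation rate ≈ 2.59% per month.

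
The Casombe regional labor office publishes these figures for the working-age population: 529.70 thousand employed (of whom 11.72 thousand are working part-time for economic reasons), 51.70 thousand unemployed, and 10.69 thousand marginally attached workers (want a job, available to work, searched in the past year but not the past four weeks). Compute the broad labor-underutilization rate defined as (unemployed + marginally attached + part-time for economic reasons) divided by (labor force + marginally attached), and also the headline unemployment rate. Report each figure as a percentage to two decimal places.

Broad underutilization rate ≈ 12.52%; headline unemployment rate ≈ 8.89%.

Labor force = 529.70 + 51.70 = 581.40 thousand.
Numerator = 51.70 + 10.69 + 11.72 = 74.11 thousand.
Denominator = 581.40 + 10.69 = 592.09 thousand.
Broad rate = 74.11 / 592.09 = 12.52%.
Headline unemployment rate = 51.70 / 581.40 = 8.89%.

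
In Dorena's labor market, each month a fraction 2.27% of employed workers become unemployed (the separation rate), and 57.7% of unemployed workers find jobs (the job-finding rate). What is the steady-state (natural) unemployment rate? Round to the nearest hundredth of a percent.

At steady state the flows balance: s·E = f·U, so U/(E+U) = s/(s+f).
u* = 2.27 / (2.27 + 57.7) = 2.27 / 59.97 = 3.79%.

Steady-state unemployment rate ≈ 3.79%.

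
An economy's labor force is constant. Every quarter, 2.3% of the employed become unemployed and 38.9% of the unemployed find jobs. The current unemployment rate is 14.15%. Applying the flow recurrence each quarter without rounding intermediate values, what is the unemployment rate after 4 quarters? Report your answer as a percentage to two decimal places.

With a fixed labor force, u_{t+1} = u_t + s·(1−u_t) − f·u_t = u_t·(1−s−f) + s.
Here 1−s−f = 0.588 and s = 0.023.
u_1 = 0.141500 × 0.588 + 0.023 = 0.106202.
u_2 = 0.106202 × 0.588 + 0.023 = 0.085447.
u_3 = 0.085447 × 0.588 + 0.023 = 0.073243.
u_4 = 0.073243 × 0.588 + 0.023 = 0.066067.

Unemployment rate after four quarters ≈ 6.61%.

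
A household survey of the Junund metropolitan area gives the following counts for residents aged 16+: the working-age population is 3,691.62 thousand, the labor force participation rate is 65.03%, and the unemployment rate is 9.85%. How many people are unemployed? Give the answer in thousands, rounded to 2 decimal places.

Labor force = 0.6503 × 3,691.62 = 2,400.66 thousand.
Unemployed = 0.0985 × 2,400.66 ≈ 236.47 thousand.

About 236.47 thousand are unemployed.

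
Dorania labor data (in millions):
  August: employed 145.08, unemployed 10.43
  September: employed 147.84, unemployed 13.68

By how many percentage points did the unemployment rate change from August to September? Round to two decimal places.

August: labor force = 145.08 + 10.43 = 155.51; u = 10.43/155.51 = 6.71%.
September: labor force = 147.84 + 13.68 = 161.52; u = 13.68/161.52 = 8.47%.
Change = 8.47% − 6.71% = +1.76 pp.

The unemployment rate changed by +1.76 percentage points.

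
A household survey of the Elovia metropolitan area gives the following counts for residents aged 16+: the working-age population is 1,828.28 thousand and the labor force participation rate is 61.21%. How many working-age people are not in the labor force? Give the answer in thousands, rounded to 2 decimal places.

Share not in the labor force = 1 − 0.6121 = 0.3879.
Not in labor force = 0.3879 × 1,828.28 ≈ 709.19 thousand.

About 709.19 thousand are not in the labor force.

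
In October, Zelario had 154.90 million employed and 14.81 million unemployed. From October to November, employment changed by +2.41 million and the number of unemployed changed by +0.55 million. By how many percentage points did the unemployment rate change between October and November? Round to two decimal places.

The unemployment rate changed by +0.17 percentage points.

October: labor force = 154.90 + 14.81 = 169.71; u = 14.81/169.71 = 8.73%.
November: labor force = 157.31 + 15.36 = 172.67; u = 15.36/172.67 = 8.90%.
Change = 8.90% − 8.73% = +0.17 pp.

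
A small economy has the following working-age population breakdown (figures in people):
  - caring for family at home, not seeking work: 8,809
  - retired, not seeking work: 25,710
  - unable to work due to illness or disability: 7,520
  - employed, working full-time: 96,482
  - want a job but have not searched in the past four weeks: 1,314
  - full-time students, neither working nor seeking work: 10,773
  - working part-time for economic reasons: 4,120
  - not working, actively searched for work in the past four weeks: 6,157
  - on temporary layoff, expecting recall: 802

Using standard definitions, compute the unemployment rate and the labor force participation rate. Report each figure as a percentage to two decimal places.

Unemployment rate ≈ 6.47%; labor force participation rate ≈ 66.52%.

Employed = 96,482 + 4,120 = 100,602 (anyone who worked, including part-time for economic reasons, counts as employed).
Unemployed = 6,157 + 802 = 6,959 (jobless and actively searching, or on temporary layoff).
Labor force = 100,602 + 6,959 = 107,561.
Not in labor force = 8,809 + 25,710 + 7,520 + 1,314 + 10,773 = 54,126 (those not working and not actively searching are outside the labor force — including those who want a job but have given up searching).
Civilian working-age population = 107,561 + 54,126 = 161,687.
Unemployment rate = 6,959 / 107,561 = 6.47%.
Labor force participation rate = 107,561 / 161,687 = 66.52%.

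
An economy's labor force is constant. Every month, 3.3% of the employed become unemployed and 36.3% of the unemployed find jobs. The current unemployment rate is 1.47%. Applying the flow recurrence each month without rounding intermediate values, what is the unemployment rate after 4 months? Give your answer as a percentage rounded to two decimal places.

With a fixed labor force, u_{t+1} = u_t + s·(1−u_t) − f·u_t = u_t·(1−s−f) + s.
Here 1−s−f = 0.604 and s = 0.033.
u_1 = 0.014700 × 0.604 + 0.033 = 0.041879.
u_2 = 0.041879 × 0.604 + 0.033 = 0.058295.
u_3 = 0.058295 × 0.604 + 0.033 = 0.068210.
u_4 = 0.068210 × 0.604 + 0.033 = 0.074199.

Unemployment rate after four months ≈ 7.42%.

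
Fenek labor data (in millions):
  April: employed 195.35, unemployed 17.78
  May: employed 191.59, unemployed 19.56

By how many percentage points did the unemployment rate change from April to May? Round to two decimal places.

April: labor force = 195.35 + 17.78 = 213.13; u = 17.78/213.13 = 8.34%.
May: labor force = 191.59 + 19.56 = 211.15; u = 19.56/211.15 = 9.26%.
Change = 9.26% − 8.34% = +0.92 pp.

The unemployment rate changed by +0.92 percentage points.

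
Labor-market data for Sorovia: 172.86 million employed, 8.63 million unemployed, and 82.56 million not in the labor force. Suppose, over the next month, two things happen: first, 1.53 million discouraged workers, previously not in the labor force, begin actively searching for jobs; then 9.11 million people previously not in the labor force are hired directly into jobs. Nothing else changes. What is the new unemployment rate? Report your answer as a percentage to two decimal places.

Initially, labor force = 172.86 + 8.63 = 181.49 million, so u = 8.63/181.49 = 4.76%.
After the first change, unemployed and labor force both rise by 1.53 → E = 172.86, U = 10.16, labor force = 183.02 million.
After the second change, employed and labor force both rise by 9.11; unemployed unchanged → E = 181.97, U = 10.16, labor force = 192.13 million.
New unemployment rate = 10.16 / 192.13 = 5.29%.

New unemployment rate ≈ 5.29%.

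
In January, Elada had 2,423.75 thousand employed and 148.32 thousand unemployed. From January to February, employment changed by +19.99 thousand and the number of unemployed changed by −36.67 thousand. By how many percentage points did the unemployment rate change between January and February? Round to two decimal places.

The unemployment rate changed by −1.40 percentage points.

January: labor force = 2,423.75 + 148.32 = 2,572.07; u = 148.32/2,572.07 = 5.77%.
February: labor force = 2,443.74 + 111.65 = 2,555.39; u = 111.65/2,555.39 = 4.37%.
Change = 4.37% − 5.77% = −1.40 pp.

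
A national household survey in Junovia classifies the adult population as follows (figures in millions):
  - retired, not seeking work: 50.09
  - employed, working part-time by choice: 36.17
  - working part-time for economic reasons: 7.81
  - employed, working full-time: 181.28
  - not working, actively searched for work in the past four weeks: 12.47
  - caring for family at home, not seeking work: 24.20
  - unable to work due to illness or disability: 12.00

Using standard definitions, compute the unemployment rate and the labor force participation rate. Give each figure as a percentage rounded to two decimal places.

Unemployment rate ≈ 5.25%; labor force participation rate ≈ 73.37%.

Employed = 36.17 + 7.81 + 181.28 = 225.26 million (anyone who worked, including part-time for economic reasons, counts as employed).
Unemployed = 12.47 million.
Labor force = 225.26 + 12.47 = 237.73 million.
Not in labor force = 50.09 + 24.20 + 12.00 = 86.29 million (those not working and not actively searching are outside the labor force).
Civilian working-age population = 237.73 + 86.29 = 324.02 million.
Unemployment rate = 12.47 / 237.73 = 5.25%.
Labor force participation rate = 237.73 / 324.02 = 73.37%.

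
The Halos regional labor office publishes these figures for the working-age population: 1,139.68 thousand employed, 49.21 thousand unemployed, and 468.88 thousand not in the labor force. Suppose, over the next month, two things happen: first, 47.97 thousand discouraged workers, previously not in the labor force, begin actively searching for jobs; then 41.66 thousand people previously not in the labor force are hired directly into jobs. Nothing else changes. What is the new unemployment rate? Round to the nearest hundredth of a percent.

New unemployment rate ≈ 7.60%.

Initially, labor force = 1,139.68 + 49.21 = 1,188.89 thousand, so u = 49.21/1,188.89 = 4.14%.
After the first change, unemployed and labor force both rise by 47.97 → E = 1,139.68, U = 97.18, labor force = 1,236.86 thousand.
After the second change, employed and labor force both rise by 41.66; unemployed unchanged → E = 1,181.34, U = 97.18, labor force = 1,278.52 thousand.
New unemployment rate = 97.18 / 1,278.52 = 7.60%.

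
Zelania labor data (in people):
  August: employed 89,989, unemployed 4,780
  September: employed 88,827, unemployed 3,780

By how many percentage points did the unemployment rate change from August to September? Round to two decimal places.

August: labor force = 89,989 + 4,780 = 94,769; u = 4,780/94,769 = 5.04%.
September: labor force = 88,827 + 3,780 = 92,607; u = 3,780/92,607 = 4.08%.
Change = 4.08% − 5.04% = −0.96 pp.

The unemployment rate changed by −0.96 percentage points.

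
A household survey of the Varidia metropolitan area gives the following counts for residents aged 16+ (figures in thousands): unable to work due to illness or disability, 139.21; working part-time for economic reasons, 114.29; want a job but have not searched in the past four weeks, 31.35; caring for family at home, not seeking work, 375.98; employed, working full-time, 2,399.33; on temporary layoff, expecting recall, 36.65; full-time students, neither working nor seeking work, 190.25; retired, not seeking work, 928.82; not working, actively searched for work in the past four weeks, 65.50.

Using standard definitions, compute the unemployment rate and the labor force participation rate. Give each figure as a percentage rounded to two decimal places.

Employed = 114.29 + 2,399.33 = 2,513.62 thousand (anyone who worked, including part-time for economic reasons, counts as employed).
Unemployed = 36.65 + 65.50 = 102.15 thousand (jobless and actively searching, or on temporary layoff).
Labor force = 2,513.62 + 102.15 = 2,615.77 thousand.
Not in labor force = 139.21 + 31.35 + 375.98 + 190.25 + 928.82 = 1,665.61 thousand (those not working and not actively searching are outside the labor force — including those who want a job but have given up searching).
Civilian working-age population = 2,615.77 + 1,665.61 = 4,281.38 thousand.
Unemployment rate = 102.15 / 2,615.77 = 3.91%.
Labor force participation rate = 2,615.77 / 4,281.38 = 61.10%.

Unemployment rate ≈ 3.91%; labor force participation rate ≈ 61.10%.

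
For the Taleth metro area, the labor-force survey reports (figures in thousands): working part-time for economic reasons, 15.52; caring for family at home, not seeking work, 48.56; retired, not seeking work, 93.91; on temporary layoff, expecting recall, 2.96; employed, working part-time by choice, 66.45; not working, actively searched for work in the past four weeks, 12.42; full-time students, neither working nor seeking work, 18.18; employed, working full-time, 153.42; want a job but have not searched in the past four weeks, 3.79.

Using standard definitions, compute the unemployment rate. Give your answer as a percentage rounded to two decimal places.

Employed = 15.52 + 66.45 + 153.42 = 235.39 thousand (anyone who worked, including part-time for economic reasons, counts as employed).
Unemployed = 2.96 + 12.42 = 15.38 thousand (jobless and actively searching, or on temporary layoff).
Labor force = 235.39 + 15.38 = 250.77 thousand.
Unemployment rate = 15.38 / 250.77 = 6.13%.

Unemployment rate ≈ 6.13%.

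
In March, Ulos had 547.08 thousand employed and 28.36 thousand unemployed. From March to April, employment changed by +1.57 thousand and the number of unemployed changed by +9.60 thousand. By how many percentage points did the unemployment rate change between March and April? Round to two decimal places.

The unemployment rate changed by +1.54 percentage points.

March: labor force = 547.08 + 28.36 = 575.44; u = 28.36/575.44 = 4.93%.
April: labor force = 548.65 + 37.96 = 586.61; u = 37.96/586.61 = 6.47%.
Change = 6.47% − 4.93% = +1.54 pp.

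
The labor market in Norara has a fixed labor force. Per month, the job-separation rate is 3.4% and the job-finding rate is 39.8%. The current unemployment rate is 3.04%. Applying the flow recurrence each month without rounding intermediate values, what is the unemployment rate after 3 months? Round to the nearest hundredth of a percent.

Unemployment rate after three months ≈ 6.99%.

With a fixed labor force, u_{t+1} = u_t + s·(1−u_t) − f·u_t = u_t·(1−s−f) + s.
Here 1−s−f = 0.568 and s = 0.034.
u_1 = 0.030400 × 0.568 + 0.034 = 0.051267.
u_2 = 0.051267 × 0.568 + 0.034 = 0.063120.
u_3 = 0.063120 × 0.568 + 0.034 = 0.069852.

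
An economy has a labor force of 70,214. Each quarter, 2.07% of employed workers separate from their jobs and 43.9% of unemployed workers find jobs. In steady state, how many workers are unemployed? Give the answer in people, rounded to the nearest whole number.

Steady-state unemployment rate u* = s/(s+f) = 2.07/(2.07+43.9) = 0.045029.
Unemployed = u* × labor force = 0.045029 × 70,214 ≈ 3,162.

About 3,162 are unemployed in steady state.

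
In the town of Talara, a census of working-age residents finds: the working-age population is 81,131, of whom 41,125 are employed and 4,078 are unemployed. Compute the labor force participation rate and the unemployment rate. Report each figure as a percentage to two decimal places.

Labor force = employed + unemployed = 41,125 + 4,078 = 45,203.
Unemployment rate = 4,078 / 45,203 = 9.02%.
Labor force participation rate = 45,203 / 81,131 = 55.72%.

Labor force participation rate ≈ 55.72%; unemployment rate ≈ 9.02%.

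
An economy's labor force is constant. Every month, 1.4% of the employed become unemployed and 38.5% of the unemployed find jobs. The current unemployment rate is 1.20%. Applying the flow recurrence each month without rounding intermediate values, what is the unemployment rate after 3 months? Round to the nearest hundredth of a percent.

With a fixed labor force, u_{t+1} = u_t + s·(1−u_t) − f·u_t = u_t·(1−s−f) + s.
Here 1−s−f = 0.601 and s = 0.014.
u_1 = 0.012000 × 0.601 + 0.014 = 0.021212.
u_2 = 0.021212 × 0.601 + 0.014 = 0.026748.
u_3 = 0.026748 × 0.601 + 0.014 = 0.030076.

Unemployment rate after three months ≈ 3.01%.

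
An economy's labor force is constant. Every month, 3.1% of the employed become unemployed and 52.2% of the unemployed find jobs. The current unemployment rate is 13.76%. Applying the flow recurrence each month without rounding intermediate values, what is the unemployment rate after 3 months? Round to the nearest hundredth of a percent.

Unemployment rate after three months ≈ 6.33%.

With a fixed labor force, u_{t+1} = u_t + s·(1−u_t) − f·u_t = u_t·(1−s−f) + s.
Here 1−s−f = 0.447 and s = 0.031.
u_1 = 0.137600 × 0.447 + 0.031 = 0.092507.
u_2 = 0.092507 × 0.447 + 0.031 = 0.072351.
u_3 = 0.072351 × 0.447 + 0.031 = 0.063341.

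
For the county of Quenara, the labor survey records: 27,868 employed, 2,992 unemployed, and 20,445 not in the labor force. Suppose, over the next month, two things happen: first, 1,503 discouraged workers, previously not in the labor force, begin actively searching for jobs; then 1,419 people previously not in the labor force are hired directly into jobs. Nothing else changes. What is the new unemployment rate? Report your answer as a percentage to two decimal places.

New unemployment rate ≈ 13.31%.

Initially, labor force = 27,868 + 2,992 = 30,860, so u = 2,992/30,860 = 9.70%.
After the first change, unemployed and labor force both rise by 1,503 → E = 27,868, U = 4,495, labor force = 32,363.
After the second change, employed and labor force both rise by 1,419; unemployed unchanged → E = 29,287, U = 4,495, labor force = 33,782.
New unemployment rate = 4,495 / 33,782 = 13.31%.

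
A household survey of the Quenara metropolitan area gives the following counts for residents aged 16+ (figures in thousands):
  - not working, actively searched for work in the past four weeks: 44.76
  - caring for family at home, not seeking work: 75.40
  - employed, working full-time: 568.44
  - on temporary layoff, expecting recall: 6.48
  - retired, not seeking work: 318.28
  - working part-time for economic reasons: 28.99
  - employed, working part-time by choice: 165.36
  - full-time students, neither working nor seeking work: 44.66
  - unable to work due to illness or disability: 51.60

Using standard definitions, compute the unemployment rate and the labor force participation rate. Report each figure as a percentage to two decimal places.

Employed = 568.44 + 28.99 + 165.36 = 762.79 thousand (anyone who worked, including part-time for economic reasons, counts as employed).
Unemployed = 44.76 + 6.48 = 51.24 thousand (jobless and actively searching, or on temporary layoff).
Labor force = 762.79 + 51.24 = 814.03 thousand.
Not in labor force = 75.40 + 318.28 + 44.66 + 51.60 = 489.94 thousand (those not working and not actively searching are outside the labor force).
Civilian working-age population = 814.03 + 489.94 = 1,303.97 thousand.
Unemployment rate = 51.24 / 814.03 = 6.29%.
Labor force participation rate = 814.03 / 1,303.97 = 62.43%.

Unemployment rate ≈ 6.29%; labor force participation rate ≈ 62.43%.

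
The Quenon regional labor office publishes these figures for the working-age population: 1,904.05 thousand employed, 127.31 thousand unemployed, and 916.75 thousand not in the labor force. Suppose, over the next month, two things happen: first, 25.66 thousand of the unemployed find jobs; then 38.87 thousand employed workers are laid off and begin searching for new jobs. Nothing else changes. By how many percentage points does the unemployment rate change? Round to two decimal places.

Initially, labor force = 1,904.05 + 127.31 = 2,031.36 thousand, so u = 127.31/2,031.36 = 6.27%.
After the first change, unemployed falls and employed rises by 25.66; labor force unchanged → E = 1,929.71, U = 101.65, labor force = 2,031.36 thousand.
After the second change, employed falls and unemployed rises by 38.87; labor force unchanged → E = 1,890.84, U = 140.52, labor force = 2,031.36 thousand.
New unemployment rate = 140.52 / 2,031.36 = 6.92%.
Change = 6.92% − 6.27% = +0.65 percentage points.

The unemployment rate changes by +0.65 percentage points.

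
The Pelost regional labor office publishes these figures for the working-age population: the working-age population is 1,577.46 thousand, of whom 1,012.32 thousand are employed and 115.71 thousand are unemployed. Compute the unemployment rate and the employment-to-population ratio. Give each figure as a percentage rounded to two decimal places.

Labor force = employed + unemployed = 1,012.32 + 115.71 = 1,128.03 thousand.
Unemployment rate = 115.71 / 1,128.03 = 10.26%.
Employment-population ratio = 1,012.32 / 1,577.46 = 64.17%.

Unemployment rate ≈ 10.26%; employment-population ratio ≈ 64.17%.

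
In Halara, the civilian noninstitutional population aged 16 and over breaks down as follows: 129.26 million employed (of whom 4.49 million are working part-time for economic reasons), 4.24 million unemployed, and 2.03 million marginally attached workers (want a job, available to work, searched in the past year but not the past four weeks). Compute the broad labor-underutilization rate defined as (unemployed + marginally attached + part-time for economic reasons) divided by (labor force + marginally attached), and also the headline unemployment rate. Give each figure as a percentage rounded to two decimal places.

Broad underutilization rate ≈ 7.94%; headline unemployment rate ≈ 3.18%.

Labor force = 129.26 + 4.24 = 133.50 million.
Numerator = 4.24 + 2.03 + 4.49 = 10.76 million.
Denominator = 133.50 + 2.03 = 135.53 million.
Broad rate = 10.76 / 135.53 = 7.94%.
Headline unemployment rate = 4.24 / 133.50 = 3.18%.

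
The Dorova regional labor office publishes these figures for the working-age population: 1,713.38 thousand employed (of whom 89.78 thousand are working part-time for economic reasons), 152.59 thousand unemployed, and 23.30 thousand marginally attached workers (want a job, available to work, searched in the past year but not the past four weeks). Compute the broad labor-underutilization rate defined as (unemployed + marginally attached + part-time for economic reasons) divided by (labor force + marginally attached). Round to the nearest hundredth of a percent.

Labor force = 1,713.38 + 152.59 = 1,865.97 thousand.
Numerator = 152.59 + 23.30 + 89.78 = 265.67 thousand.
Denominator = 1,865.97 + 23.30 = 1,889.27 thousand.
Broad rate = 265.67 / 1,889.27 = 14.06%.

Broad underutilization rate ≈ 14.06%.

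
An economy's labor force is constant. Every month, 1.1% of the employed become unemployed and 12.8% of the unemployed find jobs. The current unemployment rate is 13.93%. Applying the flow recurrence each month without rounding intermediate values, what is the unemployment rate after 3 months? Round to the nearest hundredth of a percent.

Unemployment rate after three months ≈ 11.75%.

With a fixed labor force, u_{t+1} = u_t + s·(1−u_t) − f·u_t = u_t·(1−s−f) + s.
Here 1−s−f = 0.861 and s = 0.011.
u_1 = 0.139300 × 0.861 + 0.011 = 0.130937.
u_2 = 0.130937 × 0.861 + 0.011 = 0.123737.
u_3 = 0.123737 × 0.861 + 0.011 = 0.117538.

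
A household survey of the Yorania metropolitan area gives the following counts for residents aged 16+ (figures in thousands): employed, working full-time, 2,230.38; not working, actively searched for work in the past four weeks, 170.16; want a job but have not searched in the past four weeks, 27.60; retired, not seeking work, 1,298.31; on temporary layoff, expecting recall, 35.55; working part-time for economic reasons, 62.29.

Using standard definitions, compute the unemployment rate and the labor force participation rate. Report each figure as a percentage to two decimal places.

Unemployment rate ≈ 8.23%; labor force participation rate ≈ 65.33%.

Employed = 2,230.38 + 62.29 = 2,292.67 thousand (anyone who worked, including part-time for economic reasons, counts as employed).
Unemployed = 170.16 + 35.55 = 205.71 thousand (jobless and actively searching, or on temporary layoff).
Labor force = 2,292.67 + 205.71 = 2,498.38 thousand.
Not in labor force = 27.60 + 1,298.31 = 1,325.91 thousand (those not working and not actively searching are outside the labor force — including those who want a job but have given up searching).
Civilian working-age population = 2,498.38 + 1,325.91 = 3,824.29 thousand.
Unemployment rate = 205.71 / 2,498.38 = 8.23%.
Labor force participation rate = 2,498.38 / 3,824.29 = 65.33%.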